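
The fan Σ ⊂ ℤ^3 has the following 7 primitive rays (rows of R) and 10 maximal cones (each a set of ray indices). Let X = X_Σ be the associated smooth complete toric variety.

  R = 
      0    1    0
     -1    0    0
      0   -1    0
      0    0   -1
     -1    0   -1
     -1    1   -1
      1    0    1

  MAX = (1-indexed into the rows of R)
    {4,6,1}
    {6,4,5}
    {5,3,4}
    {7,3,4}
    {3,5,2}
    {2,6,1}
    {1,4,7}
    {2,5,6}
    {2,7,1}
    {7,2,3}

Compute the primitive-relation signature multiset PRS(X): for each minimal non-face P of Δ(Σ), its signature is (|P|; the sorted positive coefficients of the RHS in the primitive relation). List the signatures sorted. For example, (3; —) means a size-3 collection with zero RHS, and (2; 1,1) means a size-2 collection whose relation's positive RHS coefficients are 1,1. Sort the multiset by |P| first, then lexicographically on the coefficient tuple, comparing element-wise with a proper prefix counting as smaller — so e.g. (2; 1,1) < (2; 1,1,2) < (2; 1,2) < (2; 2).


Δ(Σ) — 7 vertices, 6 min non-faces:

  P = {1,3}:  v_{1} + v_{3} = 0  →  sig = (2; —)
  P = {5,7}:  v_{5} + v_{7} = 0  →  sig = (2; —)
  P = {1,5}:  v_{1} + v_{5} = v_{6}  →  sig = (2; 1)
  P = {2,4}:  v_{2} + v_{4} = v_{5}  →  sig = (2; 1)
  P = {3,6}:  v_{3} + v_{6} = v_{5}  →  sig = (2; 1)
  P = {6,7}:  v_{6} + v_{7} = v_{1}  →  sig = (2; 1)

Hence PRS(X_Σ) =
    |P|=2: 6 collections, coeffs (), (), (1), (1), (1), (1)


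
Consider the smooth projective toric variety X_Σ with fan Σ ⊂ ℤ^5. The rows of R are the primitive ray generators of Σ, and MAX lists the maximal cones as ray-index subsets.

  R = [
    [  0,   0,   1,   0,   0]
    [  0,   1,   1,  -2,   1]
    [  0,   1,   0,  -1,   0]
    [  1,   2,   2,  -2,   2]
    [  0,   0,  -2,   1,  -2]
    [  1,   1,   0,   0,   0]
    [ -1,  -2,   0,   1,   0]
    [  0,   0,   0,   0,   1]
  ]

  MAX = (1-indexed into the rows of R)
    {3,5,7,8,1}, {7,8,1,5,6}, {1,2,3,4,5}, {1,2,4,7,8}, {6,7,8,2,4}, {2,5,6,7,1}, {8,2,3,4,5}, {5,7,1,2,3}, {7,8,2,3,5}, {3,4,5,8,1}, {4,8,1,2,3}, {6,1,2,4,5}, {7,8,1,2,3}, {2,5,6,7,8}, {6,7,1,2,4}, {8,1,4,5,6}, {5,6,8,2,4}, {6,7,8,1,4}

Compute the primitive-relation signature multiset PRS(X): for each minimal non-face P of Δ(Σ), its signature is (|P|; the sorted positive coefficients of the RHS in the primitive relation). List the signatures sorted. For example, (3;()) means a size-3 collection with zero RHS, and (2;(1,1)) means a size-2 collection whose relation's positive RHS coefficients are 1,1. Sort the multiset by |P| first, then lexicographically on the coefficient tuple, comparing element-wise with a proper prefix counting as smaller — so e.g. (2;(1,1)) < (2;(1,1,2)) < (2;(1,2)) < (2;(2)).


Primitive collections (5):

  P = {3,6}:  v_{3} + v_{6} = v_{4} + v_{5}  so sig = (2;(1,1))
  P = {4,5,7}:  v_{4} + v_{5} + v_{7} = 0  so sig = (3;())
  P = {3,4,7}:  v_{3} + v_{4} + v_{7} = v_{1} + v_{2} + v_{8}  so sig = (3;(1,1,1))
  P = {1,2,5,8}:  v_{1} + v_{2} + v_{5} + v_{8} = v_{3}  so sig = (4;(1))
  P = {1,2,6,8}:  v_{1} + v_{2} + v_{6} + v_{8} = v_{4}  so sig = (4;(1))

Hence PRS(X_Σ) =
[(2;(1,1)), (3;()), (3;(1,1,1)), (4;(1)), (4;(1))]


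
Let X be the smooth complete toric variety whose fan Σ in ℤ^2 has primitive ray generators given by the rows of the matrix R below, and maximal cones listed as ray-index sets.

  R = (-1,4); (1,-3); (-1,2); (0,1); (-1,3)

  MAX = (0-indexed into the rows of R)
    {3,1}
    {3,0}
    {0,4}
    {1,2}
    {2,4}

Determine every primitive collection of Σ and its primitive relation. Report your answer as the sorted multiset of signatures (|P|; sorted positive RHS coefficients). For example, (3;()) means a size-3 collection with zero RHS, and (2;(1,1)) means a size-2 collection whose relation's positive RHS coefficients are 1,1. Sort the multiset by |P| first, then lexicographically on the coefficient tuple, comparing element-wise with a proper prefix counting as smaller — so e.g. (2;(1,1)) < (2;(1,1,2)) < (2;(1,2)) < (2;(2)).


Δ(Σ) — 5 vertices, 5 min non-faces:

  • {1,4}:  v_{1} + v_{4} = 0 — sig = (2;())
  • {0,1}:  v_{0} + v_{1} = v_{3} — sig = (2;(1))
  • {2,3}:  v_{2} + v_{3} = v_{4} — sig = (2;(1))
  • {3,4}:  v_{3} + v_{4} = v_{0} — sig = (2;(1))
  • {0,2}:  v_{0} + v_{2} = 2·v_{4} — sig = (2;(2))

Hence PRS(X_Σ) =
{ (2;()),  (2;(1)) ×3,  (2;(2)) }


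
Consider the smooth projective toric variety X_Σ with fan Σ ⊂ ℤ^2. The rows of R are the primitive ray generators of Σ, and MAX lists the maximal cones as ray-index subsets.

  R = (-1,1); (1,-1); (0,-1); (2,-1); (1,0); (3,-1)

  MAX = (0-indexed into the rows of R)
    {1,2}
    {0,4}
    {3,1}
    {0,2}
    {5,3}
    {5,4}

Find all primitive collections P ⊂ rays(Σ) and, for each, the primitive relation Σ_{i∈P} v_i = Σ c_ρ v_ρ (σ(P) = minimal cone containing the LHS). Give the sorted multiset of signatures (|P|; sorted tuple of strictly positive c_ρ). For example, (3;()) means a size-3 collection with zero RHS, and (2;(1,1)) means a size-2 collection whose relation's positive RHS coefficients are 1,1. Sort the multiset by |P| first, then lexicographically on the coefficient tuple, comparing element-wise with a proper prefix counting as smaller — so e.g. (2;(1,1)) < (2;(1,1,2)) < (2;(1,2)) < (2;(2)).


Δ(Σ) — 6 vertices, 9 min non-faces:

  • {0,1}:  v_{0} + v_{1} = 0 ; sig = (2;())
  • {0,3}:  v_{0} + v_{3} = v_{4} ; sig = (2;(1))
  • {1,4}:  v_{1} + v_{4} = v_{3} ; sig = (2;(1))
  • {2,4}:  v_{2} + v_{4} = v_{1} ; sig = (2;(1))
  • {3,4}:  v_{3} + v_{4} = v_{5} ; sig = (2;(1))
  • {2,5}:  v_{2} + v_{5} = v_{1} + v_{3} ; sig = (2;(1,1))
  • {0,5}:  v_{0} + v_{5} = 2·v_{4} ; sig = (2;(2))
  • {1,5}:  v_{1} + v_{5} = 2·v_{3} ; sig = (2;(2))
  • {2,3}:  v_{2} + v_{3} = 2·v_{1} ; sig = (2;(2))

so the primitive-relation signature multiset is
[(2;()), (2;(1)), (2;(1)), (2;(1)), (2;(1)), (2;(1,1)), (2;(2)), (2;(2)), (2;(2))]


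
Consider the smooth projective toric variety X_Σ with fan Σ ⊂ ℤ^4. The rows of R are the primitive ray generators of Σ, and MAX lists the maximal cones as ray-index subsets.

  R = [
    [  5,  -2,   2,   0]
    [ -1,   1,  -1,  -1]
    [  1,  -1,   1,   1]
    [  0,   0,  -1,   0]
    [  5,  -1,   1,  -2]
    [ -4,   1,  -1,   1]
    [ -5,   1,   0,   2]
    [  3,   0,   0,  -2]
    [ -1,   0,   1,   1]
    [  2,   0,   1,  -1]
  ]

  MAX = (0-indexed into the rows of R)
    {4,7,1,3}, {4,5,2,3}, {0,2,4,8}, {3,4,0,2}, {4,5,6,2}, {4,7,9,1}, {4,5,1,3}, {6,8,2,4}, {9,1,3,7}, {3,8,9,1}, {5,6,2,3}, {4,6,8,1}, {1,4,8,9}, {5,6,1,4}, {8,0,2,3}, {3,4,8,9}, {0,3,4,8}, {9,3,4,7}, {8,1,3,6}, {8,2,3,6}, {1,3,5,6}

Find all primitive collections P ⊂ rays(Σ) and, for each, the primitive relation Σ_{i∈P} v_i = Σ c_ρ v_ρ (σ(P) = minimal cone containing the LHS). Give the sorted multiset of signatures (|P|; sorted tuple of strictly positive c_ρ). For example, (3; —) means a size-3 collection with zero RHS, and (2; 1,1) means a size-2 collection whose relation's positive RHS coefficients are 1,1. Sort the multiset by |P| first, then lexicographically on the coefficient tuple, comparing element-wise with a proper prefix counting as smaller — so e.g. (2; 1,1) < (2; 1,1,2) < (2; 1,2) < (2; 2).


The 18 primitive collections of Σ (r=10, n=4):

  P = {1,2}:  v_{1} + v_{2} = 0 ; sig = (2; —)
  P = {0,5}:  v_{0} + v_{5} = v_{2} ; sig = (2; 1)
  P = {5,7}:  v_{5} + v_{7} = v_{1} ; sig = (2; 1)
  P = {5,8}:  v_{5} + v_{8} = v_{6} ; sig = (2; 1)
  P = {7,8}:  v_{7} + v_{8} = v_{9} ; sig = (2; 1)
  P = {0,6}:  v_{0} + v_{6} = v_{2} + v_{8} ; sig = (2; 1,1)
  P = {5,9}:  v_{5} + v_{9} = v_{1} + v_{8} ; sig = (2; 1,1)
  P = {6,7}:  v_{6} + v_{7} = v_{1} + v_{8} ; sig = (2; 1,1)
  P = {0,1}:  v_{0} + v_{1} = v_{3} + v_{4} + v_{8} ; sig = (2; 1,1,1)
  P = {2,7}:  v_{2} + v_{7} = v_{3} + v_{4} + v_{8} ; sig = (2; 1,1,1)
  P = {2,9}:  v_{2} + v_{9} = v_{3} + v_{4} + 2·v_{8} ; sig = (2; 1,1,2)
  P = {6,9}:  v_{6} + v_{9} = v_{1} + 2·v_{8} ; sig = (2; 1,2)
  P = {0,7}:  v_{0} + v_{7} = 2·v_{3} + 2·v_{4} + 2·v_{8} ; sig = (2; 2,2,2)
  P = {0,9}:  v_{0} + v_{9} = 2·v_{3} + 2·v_{4} + 3·v_{8} ; sig = (2; 2,2,3)
  P = {3,4,6}:  v_{3} + v_{4} + v_{6} = 0 ; sig = (3; —)
  P = {1,3,4,8}:  v_{1} + v_{3} + v_{4} + v_{8} = v_{7} ; sig = (4; 1)
  P = {2,3,4,8}:  v_{2} + v_{3} + v_{4} + v_{8} = v_{0} ; sig = (4; 1)
  P = {1,3,4,9}:  v_{1} + v_{3} + v_{4} + v_{9} = 2·v_{7} ; sig = (4; 2)

Sorted signature multiset PRS(X):
    (2; —)
    (2; 1)
    (2; 1)
    (2; 1)
    (2; 1)
    (2; 1,1)
    (2; 1,1)
    (2; 1,1)
    (2; 1,1,1)
    (2; 1,1,1)
    (2; 1,1,2)
    (2; 1,2)
    (2; 2,2,2)
    (2; 2,2,3)
    (3; —)
    (4; 1)
    (4; 1)
    (4; 2)


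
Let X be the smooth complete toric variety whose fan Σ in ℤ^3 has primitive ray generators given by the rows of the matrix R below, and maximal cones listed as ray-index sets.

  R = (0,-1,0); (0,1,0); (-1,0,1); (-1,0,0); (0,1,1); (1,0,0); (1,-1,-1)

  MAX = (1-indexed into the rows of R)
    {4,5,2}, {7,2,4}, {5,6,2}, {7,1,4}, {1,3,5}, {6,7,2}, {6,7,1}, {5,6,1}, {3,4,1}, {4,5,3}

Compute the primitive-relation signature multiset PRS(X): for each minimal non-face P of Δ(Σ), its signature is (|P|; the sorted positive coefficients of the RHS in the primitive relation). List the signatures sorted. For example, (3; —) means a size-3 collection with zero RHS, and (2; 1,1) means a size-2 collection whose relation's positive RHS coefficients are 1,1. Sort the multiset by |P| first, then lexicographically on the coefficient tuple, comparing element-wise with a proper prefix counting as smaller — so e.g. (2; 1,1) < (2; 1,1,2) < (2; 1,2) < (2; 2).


The 7 primitive collections of Σ (r=7, n=3):

  • {1,2}:  v_{1} + v_{2} = 0  so sig = (2; —)
  • {4,6}:  v_{4} + v_{6} = 0  so sig = (2; —)
  • {3,7}:  v_{3} + v_{7} = v_{1}  so sig = (2; 1)
  • {5,7}:  v_{5} + v_{7} = v_{6}  so sig = (2; 1)
  • {2,3}:  v_{2} + v_{3} = v_{4} + v_{5}  so sig = (2; 1,1)
  • {3,6}:  v_{3} + v_{6} = v_{1} + v_{5}  so sig = (2; 1,1)
  • {1,4,5}:  v_{1} + v_{4} + v_{5} = v_{3}  so sig = (3; 1)

Signatures (|P|; sorted positive RHS coefficients), sorted:
[(2; —), (2; —), (2; 1), (2; 1), (2; 1,1), (2; 1,1), (3; 1)]


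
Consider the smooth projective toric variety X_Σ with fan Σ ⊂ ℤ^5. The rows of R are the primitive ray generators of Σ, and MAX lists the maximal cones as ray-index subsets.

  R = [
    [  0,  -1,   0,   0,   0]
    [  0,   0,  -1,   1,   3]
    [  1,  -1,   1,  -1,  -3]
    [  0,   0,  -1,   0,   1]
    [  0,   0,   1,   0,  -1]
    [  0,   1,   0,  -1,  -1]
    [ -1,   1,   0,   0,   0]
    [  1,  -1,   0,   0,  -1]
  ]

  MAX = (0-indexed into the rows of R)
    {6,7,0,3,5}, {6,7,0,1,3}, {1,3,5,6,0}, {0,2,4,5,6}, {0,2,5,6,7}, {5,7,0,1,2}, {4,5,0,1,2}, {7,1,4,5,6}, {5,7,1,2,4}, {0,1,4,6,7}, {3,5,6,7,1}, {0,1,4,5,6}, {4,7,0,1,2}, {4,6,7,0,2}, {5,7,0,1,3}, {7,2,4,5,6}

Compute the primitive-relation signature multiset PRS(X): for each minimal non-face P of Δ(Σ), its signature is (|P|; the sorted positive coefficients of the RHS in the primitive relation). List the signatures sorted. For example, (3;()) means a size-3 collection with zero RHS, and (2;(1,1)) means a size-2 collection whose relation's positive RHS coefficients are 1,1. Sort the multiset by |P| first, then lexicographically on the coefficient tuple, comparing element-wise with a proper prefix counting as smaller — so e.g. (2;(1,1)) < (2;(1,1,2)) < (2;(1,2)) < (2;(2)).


Δ(Σ) — 8 vertices, 5 min non-faces:

  {3,4}:  v_{3} + v_{4} = 0 ; sig = (2;())
  {2,3}:  v_{2} + v_{3} = v_{0} + v_{5} + v_{7} ; sig = (2;(1,1,1))
  {1,2,6}:  v_{1} + v_{2} + v_{6} = 0 ; sig = (3;())
  {0,4,5,7}:  v_{0} + v_{4} + v_{5} + v_{7} = v_{2} ; sig = (4;(1))
  {0,1,5,6,7}:  v_{0} + v_{1} + v_{5} + v_{6} + v_{7} = v_{3} ; sig = (5;(1))

Hence PRS(X_Σ) =
[(2;()), (2;(1,1,1)), (3;()), (4;(1)), (5;(1))]


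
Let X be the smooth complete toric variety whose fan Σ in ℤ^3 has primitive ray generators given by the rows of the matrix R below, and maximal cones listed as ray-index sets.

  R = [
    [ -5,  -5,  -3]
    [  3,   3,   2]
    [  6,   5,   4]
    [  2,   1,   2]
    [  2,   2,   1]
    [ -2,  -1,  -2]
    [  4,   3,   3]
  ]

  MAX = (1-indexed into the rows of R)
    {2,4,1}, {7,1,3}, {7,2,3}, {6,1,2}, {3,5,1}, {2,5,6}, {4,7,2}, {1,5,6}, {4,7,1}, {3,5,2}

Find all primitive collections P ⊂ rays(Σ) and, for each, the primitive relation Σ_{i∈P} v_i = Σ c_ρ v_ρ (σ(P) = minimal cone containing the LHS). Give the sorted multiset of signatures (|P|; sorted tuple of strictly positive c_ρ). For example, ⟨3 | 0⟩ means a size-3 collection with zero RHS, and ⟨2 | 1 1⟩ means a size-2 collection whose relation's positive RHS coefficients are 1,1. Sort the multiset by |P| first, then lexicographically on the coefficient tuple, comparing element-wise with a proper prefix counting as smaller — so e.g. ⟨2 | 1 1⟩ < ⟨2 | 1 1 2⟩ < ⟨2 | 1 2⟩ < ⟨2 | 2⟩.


9 minimal non-faces of Δ(Σ) (on 7 rays):

  {4,6}:  v_{4} + v_{6} = 0 ; sig = ⟨2 | 0⟩
  {4,5}:  v_{4} + v_{5} = v_{7} ; sig = ⟨2 | 1⟩
  {5,7}:  v_{5} + v_{7} = v_{3} ; sig = ⟨2 | 1⟩
  {6,7}:  v_{6} + v_{7} = v_{5} ; sig = ⟨2 | 1⟩
  {3,4}:  v_{3} + v_{4} = 2·v_{7} ; sig = ⟨2 | 2⟩
  {3,6}:  v_{3} + v_{6} = 2·v_{5} ; sig = ⟨2 | 2⟩
  {1,2,5}:  v_{1} + v_{2} + v_{5} = 0 ; sig = ⟨3 | 0⟩
  {1,2,3}:  v_{1} + v_{2} + v_{3} = v_{7} ; sig = ⟨3 | 1⟩
  {1,2,7}:  v_{1} + v_{2} + v_{7} = v_{4} ; sig = ⟨3 | 1⟩

Signatures (|P|; sorted positive RHS coefficients), sorted:
    |P|=2: 6 collections, coeffs (), (1), (1), (1), (2), (2)
    |P|=3: 3 collections, coeffs (), (1), (1)


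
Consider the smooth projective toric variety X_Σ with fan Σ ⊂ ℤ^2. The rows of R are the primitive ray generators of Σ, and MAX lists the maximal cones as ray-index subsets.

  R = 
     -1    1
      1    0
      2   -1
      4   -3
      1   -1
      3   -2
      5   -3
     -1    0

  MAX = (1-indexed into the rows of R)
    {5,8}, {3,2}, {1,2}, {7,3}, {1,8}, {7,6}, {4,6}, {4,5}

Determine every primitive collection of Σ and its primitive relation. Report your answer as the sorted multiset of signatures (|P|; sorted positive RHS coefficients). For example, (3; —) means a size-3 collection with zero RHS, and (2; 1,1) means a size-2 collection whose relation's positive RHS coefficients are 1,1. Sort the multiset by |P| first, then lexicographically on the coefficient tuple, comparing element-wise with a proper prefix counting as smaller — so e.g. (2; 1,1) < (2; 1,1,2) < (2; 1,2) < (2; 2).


Primitive collections (20):

  {1,5}:  v_{1} + v_{5} = 0  →  sig = (2; —)
  {2,8}:  v_{2} + v_{8} = 0  →  sig = (2; —)
  {1,3}:  v_{1} + v_{3} = v_{2}  →  sig = (2; 1)
  {1,4}:  v_{1} + v_{4} = v_{6}  →  sig = (2; 1)
  {1,6}:  v_{1} + v_{6} = v_{3}  →  sig = (2; 1)
  {2,4}:  v_{2} + v_{4} = v_{7}  →  sig = (2; 1)
  {2,5}:  v_{2} + v_{5} = v_{3}  →  sig = (2; 1)
  {3,5}:  v_{3} + v_{5} = v_{6}  →  sig = (2; 1)
  {3,6}:  v_{3} + v_{6} = v_{7}  →  sig = (2; 1)
  {3,8}:  v_{3} + v_{8} = v_{5}  →  sig = (2; 1)
  {5,6}:  v_{5} + v_{6} = v_{4}  →  sig = (2; 1)
  {7,8}:  v_{7} + v_{8} = v_{4}  →  sig = (2; 1)
  {1,7}:  v_{1} + v_{7} = 2·v_{3}  →  sig = (2; 2)
  {2,6}:  v_{2} + v_{6} = 2·v_{3}  →  sig = (2; 2)
  {3,4}:  v_{3} + v_{4} = 2·v_{6}  →  sig = (2; 2)
  {5,7}:  v_{5} + v_{7} = 2·v_{6}  →  sig = (2; 2)
  {6,8}:  v_{6} + v_{8} = 2·v_{5}  →  sig = (2; 2)
  {2,7}:  v_{2} + v_{7} = 3·v_{3}  →  sig = (2; 3)
  {4,7}:  v_{4} + v_{7} = 3·v_{6}  →  sig = (2; 3)
  {4,8}:  v_{4} + v_{8} = 3·v_{5}  →  sig = (2; 3)

Sorted signature multiset PRS(X):
[(2; —), (2; —), (2; 1), (2; 1), (2; 1), (2; 1), (2; 1), (2; 1), (2; 1), (2; 1), (2; 1), (2; 1), (2; 2), (2; 2), (2; 2), (2; 2), (2; 2), (2; 3), (2; 3), (2; 3)]


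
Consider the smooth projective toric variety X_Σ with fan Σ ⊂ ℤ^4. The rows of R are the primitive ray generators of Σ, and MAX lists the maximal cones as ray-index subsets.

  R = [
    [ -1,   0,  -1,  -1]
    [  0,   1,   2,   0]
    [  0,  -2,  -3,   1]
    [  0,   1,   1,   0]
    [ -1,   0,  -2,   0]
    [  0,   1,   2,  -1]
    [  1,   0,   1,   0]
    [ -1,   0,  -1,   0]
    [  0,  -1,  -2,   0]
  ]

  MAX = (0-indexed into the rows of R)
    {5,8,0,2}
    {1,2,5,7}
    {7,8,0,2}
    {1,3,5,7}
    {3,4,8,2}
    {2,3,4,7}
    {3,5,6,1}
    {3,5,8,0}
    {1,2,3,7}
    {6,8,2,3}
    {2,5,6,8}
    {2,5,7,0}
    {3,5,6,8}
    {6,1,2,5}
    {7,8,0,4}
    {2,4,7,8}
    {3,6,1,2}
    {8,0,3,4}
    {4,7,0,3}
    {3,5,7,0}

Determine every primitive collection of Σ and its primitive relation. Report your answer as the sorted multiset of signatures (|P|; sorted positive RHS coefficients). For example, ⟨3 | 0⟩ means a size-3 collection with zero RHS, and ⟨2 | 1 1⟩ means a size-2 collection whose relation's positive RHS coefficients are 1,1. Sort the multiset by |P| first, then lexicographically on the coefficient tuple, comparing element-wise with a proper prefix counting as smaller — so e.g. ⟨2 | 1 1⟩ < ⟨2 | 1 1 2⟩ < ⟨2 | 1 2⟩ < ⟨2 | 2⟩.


12 minimal non-faces of Δ(Σ) (on 9 rays):

  P={1,8}:  v_{1} + v_{8} = 0  ⟹  sig = ⟨2 | 0⟩
  P={6,7}:  v_{6} + v_{7} = 0  ⟹  sig = ⟨2 | 0⟩
  P={0,1}:  v_{0} + v_{1} = v_{5} + v_{7}  ⟹  sig = ⟨2 | 1 1⟩
  P={0,6}:  v_{0} + v_{6} = v_{5} + v_{8}  ⟹  sig = ⟨2 | 1 1⟩
  P={1,4}:  v_{1} + v_{4} = v_{3} + v_{7}  ⟹  sig = ⟨2 | 1 1⟩
  P={4,5}:  v_{4} + v_{5} = v_{0} + v_{3}  ⟹  sig = ⟨2 | 1 1⟩
  P={4,6}:  v_{4} + v_{6} = v_{3} + v_{8}  ⟹  sig = ⟨2 | 1 1⟩
  P={2,3,5}:  v_{2} + v_{3} + v_{5} = 0  ⟹  sig = ⟨3 | 0⟩
  P={3,7,8}:  v_{3} + v_{7} + v_{8} = v_{4}  ⟹  sig = ⟨3 | 1⟩
  P={5,7,8}:  v_{5} + v_{7} + v_{8} = v_{0}  ⟹  sig = ⟨3 | 1⟩
  P={0,2,3}:  v_{0} + v_{2} + v_{3} = v_{7} + v_{8}  ⟹  sig = ⟨3 | 1 1⟩
  P={0,2,4}:  v_{0} + v_{2} + v_{4} = 2·v_{7} + 2·v_{8}  ⟹  sig = ⟨3 | 2 2⟩

Sorted signature multiset PRS(X):
    |P|=2: 7 collections, coeffs (), (), (1,1), (1,1), (1,1), (1,1), (1,1)
    |P|=3: 5 collections, coeffs (), (1), (1), (1,1), (2,2)


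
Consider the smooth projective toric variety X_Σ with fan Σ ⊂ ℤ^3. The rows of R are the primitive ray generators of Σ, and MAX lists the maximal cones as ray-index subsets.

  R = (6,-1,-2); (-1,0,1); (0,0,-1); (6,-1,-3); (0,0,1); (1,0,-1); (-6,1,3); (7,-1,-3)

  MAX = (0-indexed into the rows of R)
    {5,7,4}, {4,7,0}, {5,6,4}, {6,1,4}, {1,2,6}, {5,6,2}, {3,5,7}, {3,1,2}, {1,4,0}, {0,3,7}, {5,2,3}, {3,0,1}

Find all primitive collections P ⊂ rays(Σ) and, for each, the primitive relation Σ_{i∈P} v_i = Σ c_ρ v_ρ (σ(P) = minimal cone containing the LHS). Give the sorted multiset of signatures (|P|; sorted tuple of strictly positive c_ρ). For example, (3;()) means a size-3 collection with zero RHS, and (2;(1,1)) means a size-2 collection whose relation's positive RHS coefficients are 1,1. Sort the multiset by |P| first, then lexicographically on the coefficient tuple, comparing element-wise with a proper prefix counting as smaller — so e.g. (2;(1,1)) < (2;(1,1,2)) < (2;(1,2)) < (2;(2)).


10 minimal non-faces of Δ(Σ) (on 8 rays):

  • {1,5}:  v_{1} + v_{5} = 0  ⟹  sig = (2;())
  • {2,4}:  v_{2} + v_{4} = 0  ⟹  sig = (2;())
  • {3,6}:  v_{3} + v_{6} = 0  ⟹  sig = (2;())
  • {0,2}:  v_{0} + v_{2} = v_{3}  ⟹  sig = (2;(1))
  • {0,5}:  v_{0} + v_{5} = v_{7}  ⟹  sig = (2;(1))
  • {0,6}:  v_{0} + v_{6} = v_{4}  ⟹  sig = (2;(1))
  • {1,7}:  v_{1} + v_{7} = v_{0}  ⟹  sig = (2;(1))
  • {3,4}:  v_{3} + v_{4} = v_{0}  ⟹  sig = (2;(1))
  • {2,7}:  v_{2} + v_{7} = v_{3} + v_{5}  ⟹  sig = (2;(1,1))
  • {6,7}:  v_{6} + v_{7} = v_{4} + v_{5}  ⟹  sig = (2;(1,1))

so the primitive-relation signature multiset is
    |P|=2: 10 collections, coeffs (), (), (), (1), (1), (1), (1), (1), (1,1), (1,1)


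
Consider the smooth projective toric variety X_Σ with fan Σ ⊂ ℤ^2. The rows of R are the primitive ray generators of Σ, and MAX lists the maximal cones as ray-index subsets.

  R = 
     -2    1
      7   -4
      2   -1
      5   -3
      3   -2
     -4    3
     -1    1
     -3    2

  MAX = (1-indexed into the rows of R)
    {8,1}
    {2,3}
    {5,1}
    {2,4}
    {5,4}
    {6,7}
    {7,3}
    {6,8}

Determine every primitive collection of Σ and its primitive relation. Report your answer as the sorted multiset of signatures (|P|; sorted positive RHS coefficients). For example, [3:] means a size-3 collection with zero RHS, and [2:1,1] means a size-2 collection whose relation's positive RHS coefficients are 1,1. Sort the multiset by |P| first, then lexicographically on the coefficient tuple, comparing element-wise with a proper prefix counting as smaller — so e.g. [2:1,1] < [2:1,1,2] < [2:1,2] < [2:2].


20 collections generate NE(X_Σ); each relation:

  • {1,3}:  v_{1} + v_{3} = 0  ⟹  sig = [2:]
  • {5,8}:  v_{5} + v_{8} = 0  ⟹  sig = [2:]
  • {1,2}:  v_{1} + v_{2} = v_{4}  ⟹  sig = [2:1]
  • {1,4}:  v_{1} + v_{4} = v_{5}  ⟹  sig = [2:1]
  • {1,7}:  v_{1} + v_{7} = v_{8}  ⟹  sig = [2:1]
  • {3,4}:  v_{3} + v_{4} = v_{2}  ⟹  sig = [2:1]
  • {3,5}:  v_{3} + v_{5} = v_{4}  ⟹  sig = [2:1]
  • {3,8}:  v_{3} + v_{8} = v_{7}  ⟹  sig = [2:1]
  • {4,8}:  v_{4} + v_{8} = v_{3}  ⟹  sig = [2:1]
  • {5,6}:  v_{5} + v_{6} = v_{7}  ⟹  sig = [2:1]
  • {5,7}:  v_{5} + v_{7} = v_{3}  ⟹  sig = [2:1]
  • {7,8}:  v_{7} + v_{8} = v_{6}  ⟹  sig = [2:1]
  • {4,6}:  v_{4} + v_{6} = v_{3} + v_{7}  ⟹  sig = [2:1,1]
  • {2,6}:  v_{2} + v_{6} = 2·v_{3} + v_{7}  ⟹  sig = [2:1,2]
  • {1,6}:  v_{1} + v_{6} = 2·v_{8}  ⟹  sig = [2:2]
  • {2,5}:  v_{2} + v_{5} = 2·v_{4}  ⟹  sig = [2:2]
  • {2,8}:  v_{2} + v_{8} = 2·v_{3}  ⟹  sig = [2:2]
  • {3,6}:  v_{3} + v_{6} = 2·v_{7}  ⟹  sig = [2:2]
  • {4,7}:  v_{4} + v_{7} = 2·v_{3}  ⟹  sig = [2:2]
  • {2,7}:  v_{2} + v_{7} = 3·v_{3}  ⟹  sig = [2:3]

Sorted signature multiset PRS(X):
    [2:]
    [2:]
    [2:1]
    [2:1]
    [2:1]
    [2:1]
    [2:1]
    [2:1]
    [2:1]
    [2:1]
    [2:1]
    [2:1]
    [2:1,1]
    [2:1,2]
    [2:2]
    [2:2]
    [2:2]
    [2:2]
    [2:2]
    [2:3]


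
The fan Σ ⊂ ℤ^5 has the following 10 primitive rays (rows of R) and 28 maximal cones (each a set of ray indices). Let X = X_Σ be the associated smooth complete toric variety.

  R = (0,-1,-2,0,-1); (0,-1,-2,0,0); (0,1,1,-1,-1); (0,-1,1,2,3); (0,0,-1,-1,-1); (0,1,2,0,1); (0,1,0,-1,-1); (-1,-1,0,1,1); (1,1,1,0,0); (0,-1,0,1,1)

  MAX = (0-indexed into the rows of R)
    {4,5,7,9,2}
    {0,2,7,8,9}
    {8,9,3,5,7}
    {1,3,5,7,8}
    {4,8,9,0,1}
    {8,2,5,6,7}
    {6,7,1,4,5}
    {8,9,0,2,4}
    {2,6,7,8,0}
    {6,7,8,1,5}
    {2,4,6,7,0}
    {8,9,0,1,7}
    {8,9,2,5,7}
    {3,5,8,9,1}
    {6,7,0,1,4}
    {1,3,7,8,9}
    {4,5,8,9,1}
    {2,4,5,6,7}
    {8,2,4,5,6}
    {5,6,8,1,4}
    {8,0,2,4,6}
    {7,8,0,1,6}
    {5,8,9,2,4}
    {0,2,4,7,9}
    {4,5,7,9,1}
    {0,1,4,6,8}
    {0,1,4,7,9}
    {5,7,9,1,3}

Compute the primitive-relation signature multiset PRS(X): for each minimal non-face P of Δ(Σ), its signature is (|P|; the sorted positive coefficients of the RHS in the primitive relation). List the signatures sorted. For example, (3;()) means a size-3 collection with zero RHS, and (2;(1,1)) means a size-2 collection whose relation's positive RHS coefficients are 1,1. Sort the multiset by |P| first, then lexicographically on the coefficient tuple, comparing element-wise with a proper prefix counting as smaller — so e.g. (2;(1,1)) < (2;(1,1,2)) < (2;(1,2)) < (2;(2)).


9 collections generate NE(X_Σ); each relation:

  {0,5}:  v_{0} + v_{5} = 0  →  sig = (2;())
  {6,9}:  v_{6} + v_{9} = 0  →  sig = (2;())
  {1,2}:  v_{1} + v_{2} = v_{4}  →  sig = (2;(1))
  {2,3}:  v_{2} + v_{3} = v_{5} + v_{9}  →  sig = (2;(1,1))
  {3,4}:  v_{3} + v_{4} = v_{1} + v_{5} + v_{9}  →  sig = (2;(1,1,1))
  {0,3}:  v_{0} + v_{3} = v_{1} + v_{7} + v_{8} + v_{9}  →  sig = (2;(1,1,1,1))
  {3,6}:  v_{3} + v_{6} = v_{1} + v_{5} + v_{7} + v_{8}  →  sig = (2;(1,1,1,1))
  {4,7,8}:  v_{4} + v_{7} + v_{8} = 0  →  sig = (3;())
  {1,5,7,8,9}:  v_{1} + v_{5} + v_{7} + v_{8} + v_{9} = v_{3}  →  sig = (5;(1))

Sorted signature multiset PRS(X):
    (2;())
    (2;())
    (2;(1))
    (2;(1,1))
    (2;(1,1,1))
    (2;(1,1,1,1))
    (2;(1,1,1,1))
    (3;())
    (5;(1))


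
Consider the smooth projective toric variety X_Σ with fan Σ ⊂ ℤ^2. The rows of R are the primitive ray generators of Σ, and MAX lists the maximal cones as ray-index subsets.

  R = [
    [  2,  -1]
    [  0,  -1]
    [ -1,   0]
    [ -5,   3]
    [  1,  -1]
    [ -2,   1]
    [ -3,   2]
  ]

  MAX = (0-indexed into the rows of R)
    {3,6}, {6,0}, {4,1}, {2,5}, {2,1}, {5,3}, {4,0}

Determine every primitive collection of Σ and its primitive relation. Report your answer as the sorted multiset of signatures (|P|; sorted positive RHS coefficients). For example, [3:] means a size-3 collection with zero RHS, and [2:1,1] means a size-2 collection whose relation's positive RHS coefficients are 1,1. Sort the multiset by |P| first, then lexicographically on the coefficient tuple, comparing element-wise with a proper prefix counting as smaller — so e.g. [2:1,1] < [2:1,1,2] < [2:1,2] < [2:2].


|primitive collections| = 14. Relations:

  • {0,5}:  v_{0} + v_{5} = 0 ; sig = [2:]
  • {0,2}:  v_{0} + v_{2} = v_{4} ; sig = [2:1]
  • {0,3}:  v_{0} + v_{3} = v_{6} ; sig = [2:1]
  • {2,4}:  v_{2} + v_{4} = v_{1} ; sig = [2:1]
  • {4,5}:  v_{4} + v_{5} = v_{2} ; sig = [2:1]
  • {4,6}:  v_{4} + v_{6} = v_{5} ; sig = [2:1]
  • {5,6}:  v_{5} + v_{6} = v_{3} ; sig = [2:1]
  • {1,6}:  v_{1} + v_{6} = v_{2} + v_{5} ; sig = [2:1,1]
  • {1,3}:  v_{1} + v_{3} = v_{2} + 2·v_{5} ; sig = [2:1,2]
  • {0,1}:  v_{0} + v_{1} = 2·v_{4} ; sig = [2:2]
  • {1,5}:  v_{1} + v_{5} = 2·v_{2} ; sig = [2:2]
  • {2,6}:  v_{2} + v_{6} = 2·v_{5} ; sig = [2:2]
  • {3,4}:  v_{3} + v_{4} = 2·v_{5} ; sig = [2:2]
  • {2,3}:  v_{2} + v_{3} = 3·v_{5} ; sig = [2:3]

Hence PRS(X_Σ) =
{ [2:],  [2:1] ×6,  [2:1,1],  [2:1,2],  [2:2] ×4,  [2:3] }


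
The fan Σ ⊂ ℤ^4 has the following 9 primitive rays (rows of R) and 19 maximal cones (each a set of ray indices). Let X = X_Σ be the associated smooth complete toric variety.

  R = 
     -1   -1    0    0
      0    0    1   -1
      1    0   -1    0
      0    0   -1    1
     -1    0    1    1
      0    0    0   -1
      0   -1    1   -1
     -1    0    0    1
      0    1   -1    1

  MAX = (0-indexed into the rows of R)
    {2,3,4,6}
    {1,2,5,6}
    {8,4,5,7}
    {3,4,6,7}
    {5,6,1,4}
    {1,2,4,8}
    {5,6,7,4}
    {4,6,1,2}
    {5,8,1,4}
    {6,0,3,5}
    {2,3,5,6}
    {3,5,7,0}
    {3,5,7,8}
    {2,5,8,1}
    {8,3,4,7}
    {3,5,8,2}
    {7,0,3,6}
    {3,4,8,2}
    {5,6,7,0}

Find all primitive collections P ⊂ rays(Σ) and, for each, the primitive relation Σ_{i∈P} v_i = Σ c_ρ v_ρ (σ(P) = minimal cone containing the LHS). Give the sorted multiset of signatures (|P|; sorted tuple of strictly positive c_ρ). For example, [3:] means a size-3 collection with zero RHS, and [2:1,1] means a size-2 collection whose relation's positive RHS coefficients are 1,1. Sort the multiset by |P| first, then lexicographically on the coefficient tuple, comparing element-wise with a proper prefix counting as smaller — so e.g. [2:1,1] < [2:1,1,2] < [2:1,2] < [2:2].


Primitive collections (11):

  P={1,3}:  v_{1} + v_{3} = 0  ⟹  sig = [2:]
  P={6,8}:  v_{6} + v_{8} = 0  ⟹  sig = [2:]
  P={2,7}:  v_{2} + v_{7} = v_{3}  ⟹  sig = [2:1]
  P={1,7}:  v_{1} + v_{7} = v_{4} + v_{5}  ⟹  sig = [2:1,1]
  P={0,1}:  v_{0} + v_{1} = v_{5} + v_{6} + v_{7}  ⟹  sig = [2:1,1,1]
  P={0,8}:  v_{0} + v_{8} = v_{3} + v_{5} + v_{7}  ⟹  sig = [2:1,1,1]
  P={0,2}:  v_{0} + v_{2} = 2·v_{3} + v_{5} + v_{6}  ⟹  sig = [2:1,1,2]
  P={0,4}:  v_{0} + v_{4} = v_{6} + 2·v_{7}  ⟹  sig = [2:1,2]
  P={2,4,5}:  v_{2} + v_{4} + v_{5} = 0  ⟹  sig = [3:]
  P={3,4,5}:  v_{3} + v_{4} + v_{5} = v_{7}  ⟹  sig = [3:1]
  P={3,5,6,7}:  v_{3} + v_{5} + v_{6} + v_{7} = v_{0}  ⟹  sig = [4:1]

Sorted signature multiset PRS(X):
[[2:], [2:], [2:1], [2:1,1], [2:1,1,1], [2:1,1,1], [2:1,1,2], [2:1,2], [3:], [3:1], [4:1]]


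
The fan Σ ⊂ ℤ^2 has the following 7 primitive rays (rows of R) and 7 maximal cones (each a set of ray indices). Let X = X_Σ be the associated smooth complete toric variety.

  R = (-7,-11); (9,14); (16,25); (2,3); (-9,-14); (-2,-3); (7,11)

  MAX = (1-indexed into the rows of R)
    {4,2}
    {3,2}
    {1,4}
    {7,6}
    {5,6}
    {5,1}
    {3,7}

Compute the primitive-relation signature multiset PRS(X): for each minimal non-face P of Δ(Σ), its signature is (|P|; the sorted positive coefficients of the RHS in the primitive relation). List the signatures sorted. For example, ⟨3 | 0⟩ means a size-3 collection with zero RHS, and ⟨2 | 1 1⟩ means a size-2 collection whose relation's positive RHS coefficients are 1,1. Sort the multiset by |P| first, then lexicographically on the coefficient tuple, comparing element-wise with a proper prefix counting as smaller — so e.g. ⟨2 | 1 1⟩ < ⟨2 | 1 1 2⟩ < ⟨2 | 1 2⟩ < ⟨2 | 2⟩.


14 collections generate NE(X_Σ); each relation:

  {1,7}:  v_{1} + v_{7} = 0 — sig = ⟨2 | 0⟩
  {2,5}:  v_{2} + v_{5} = 0 — sig = ⟨2 | 0⟩
  {4,6}:  v_{4} + v_{6} = 0 — sig = ⟨2 | 0⟩
  {1,2}:  v_{1} + v_{2} = v_{4} — sig = ⟨2 | 1⟩
  {1,3}:  v_{1} + v_{3} = v_{2} — sig = ⟨2 | 1⟩
  {1,6}:  v_{1} + v_{6} = v_{5} — sig = ⟨2 | 1⟩
  {2,6}:  v_{2} + v_{6} = v_{7} — sig = ⟨2 | 1⟩
  {2,7}:  v_{2} + v_{7} = v_{3} — sig = ⟨2 | 1⟩
  {3,5}:  v_{3} + v_{5} = v_{7} — sig = ⟨2 | 1⟩
  {4,5}:  v_{4} + v_{5} = v_{1} — sig = ⟨2 | 1⟩
  {4,7}:  v_{4} + v_{7} = v_{2} — sig = ⟨2 | 1⟩
  {5,7}:  v_{5} + v_{7} = v_{6} — sig = ⟨2 | 1⟩
  {3,4}:  v_{3} + v_{4} = 2·v_{2} — sig = ⟨2 | 2⟩
  {3,6}:  v_{3} + v_{6} = 2·v_{7} — sig = ⟨2 | 2⟩

Sorted signature multiset PRS(X):
{ ⟨2 | 0⟩ ×3,  ⟨2 | 1⟩ ×9,  ⟨2 | 2⟩ ×2 }


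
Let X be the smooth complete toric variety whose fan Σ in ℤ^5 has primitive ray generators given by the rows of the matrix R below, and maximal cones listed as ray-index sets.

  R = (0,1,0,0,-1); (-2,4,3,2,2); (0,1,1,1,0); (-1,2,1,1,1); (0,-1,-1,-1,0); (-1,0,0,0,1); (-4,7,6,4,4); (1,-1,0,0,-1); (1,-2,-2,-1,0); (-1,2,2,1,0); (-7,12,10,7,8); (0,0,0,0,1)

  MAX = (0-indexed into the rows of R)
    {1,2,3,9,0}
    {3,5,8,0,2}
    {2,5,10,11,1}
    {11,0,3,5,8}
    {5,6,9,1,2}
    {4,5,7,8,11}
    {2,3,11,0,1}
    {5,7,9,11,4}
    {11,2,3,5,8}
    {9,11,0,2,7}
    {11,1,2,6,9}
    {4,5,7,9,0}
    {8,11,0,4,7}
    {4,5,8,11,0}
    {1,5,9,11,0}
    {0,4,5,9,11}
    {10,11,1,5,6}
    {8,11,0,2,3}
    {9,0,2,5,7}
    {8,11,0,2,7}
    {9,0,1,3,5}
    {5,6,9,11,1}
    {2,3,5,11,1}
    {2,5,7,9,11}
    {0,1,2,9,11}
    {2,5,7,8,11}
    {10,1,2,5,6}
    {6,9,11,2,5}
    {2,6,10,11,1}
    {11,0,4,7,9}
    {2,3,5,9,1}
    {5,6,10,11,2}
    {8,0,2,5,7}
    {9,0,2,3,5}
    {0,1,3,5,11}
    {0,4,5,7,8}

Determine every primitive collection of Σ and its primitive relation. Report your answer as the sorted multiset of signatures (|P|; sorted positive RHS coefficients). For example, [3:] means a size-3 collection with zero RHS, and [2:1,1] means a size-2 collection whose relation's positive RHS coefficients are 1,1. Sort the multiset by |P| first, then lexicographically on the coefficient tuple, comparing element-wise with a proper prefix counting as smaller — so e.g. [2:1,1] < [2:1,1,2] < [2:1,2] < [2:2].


24 collections generate NE(X_Σ); each relation:

  • {2,4}:  v_{2} + v_{4} = 0  →  sig = [2:]
  • {8,9}:  v_{8} + v_{9} = 0  →  sig = [2:]
  • {3,7}:  v_{3} + v_{7} = v_{2}  →  sig = [2:1]
  • {1,8}:  v_{1} + v_{8} = v_{3} + v_{11}  →  sig = [2:1,1]
  • {0,6}:  v_{0} + v_{6} = v_{1} + v_{3} + v_{9}  →  sig = [2:1,1,1]
  • {1,7}:  v_{1} + v_{7} = v_{2} + v_{9} + v_{11}  →  sig = [2:1,1,1]
  • {3,4}:  v_{3} + v_{4} = v_{0} + v_{5} + v_{11}  →  sig = [2:1,1,1]
  • {4,6}:  v_{4} + v_{6} = v_{1} + v_{5} + v_{9} + v_{11}  →  sig = [2:1,1,1,1]
  • {4,10}:  v_{4} + v_{10} = v_{1} + v_{5} + v_{6} + v_{11}  →  sig = [2:1,1,1,1]
  • {6,8}:  v_{6} + v_{8} = v_{1} + v_{2} + v_{5} + v_{11}  →  sig = [2:1,1,1,1]
  • {1,4}:  v_{1} + v_{4} = v_{0} + v_{5} + v_{9} + 2·v_{11}  →  sig = [2:1,1,1,2]
  • {7,10}:  v_{7} + v_{10} = 2·v_{2} + v_{5} + v_{6} + v_{9} + 2·v_{11}  →  sig = [2:1,1,1,2,2]
  • {3,6}:  v_{3} + v_{6} = 2·v_{1} + v_{2} + v_{5}  →  sig = [2:1,1,2]
  • {0,10}:  v_{0} + v_{10} = 3·v_{1} + v_{2} + v_{5}  →  sig = [2:1,1,3]
  • {6,7}:  v_{6} + v_{7} = 2·v_{2} + v_{5} + 2·v_{9} + 2·v_{11}  →  sig = [2:1,2,2,2]
  • {3,10}:  v_{3} + v_{10} = 3·v_{1} + 2·v_{2} + 2·v_{5} + v_{11}  →  sig = [2:1,2,2,3]
  • {9,10}:  v_{9} + v_{10} = 2·v_{6}  →  sig = [2:2]
  • {8,10}:  v_{8} + v_{10} = 2·v_{1} + 2·v_{2} + 2·v_{5} + 2·v_{11}  →  sig = [2:2,2,2,2]
  • {3,9,11}:  v_{3} + v_{9} + v_{11} = v_{1}  →  sig = [3:1]
  • {0,5,7,11}:  v_{0} + v_{5} + v_{7} + v_{11} = 0  →  sig = [4:]
  • {0,2,5,11}:  v_{0} + v_{2} + v_{5} + v_{11} = v_{3}  →  sig = [4:1]
  • {0,1,2,5}:  v_{0} + v_{1} + v_{2} + v_{5} = 2·v_{3} + v_{9}  →  sig = [4:1,2]
  • {1,2,5,6,11}:  v_{1} + v_{2} + v_{5} + v_{6} + v_{11} = v_{10}  →  sig = [5:1]
  • {1,2,5,9,11}:  v_{1} + v_{2} + v_{5} + v_{9} + v_{11} = v_{6}  →  sig = [5:1]

Signatures (|P|; sorted positive RHS coefficients), sorted:
    |P|=2: 18 collections, coeffs (), (), (1), (1,1), (1,1,1), (1,1,1), (1,1,1), (1,1,1,1), (1,1,1,1), (1,1,1,1), (1,1,1,2), (1,1,1,2,2), (1,1,2), (1,1,3), (1,2,2,2), (1,2,2,3), (2), (2,2,2,2)
    |P|=3: 1 collection, coeffs (1)
    |P|=4: 3 collections, coeffs (), (1), (1,2)
    |P|=5: 2 collections, coeffs (1), (1)


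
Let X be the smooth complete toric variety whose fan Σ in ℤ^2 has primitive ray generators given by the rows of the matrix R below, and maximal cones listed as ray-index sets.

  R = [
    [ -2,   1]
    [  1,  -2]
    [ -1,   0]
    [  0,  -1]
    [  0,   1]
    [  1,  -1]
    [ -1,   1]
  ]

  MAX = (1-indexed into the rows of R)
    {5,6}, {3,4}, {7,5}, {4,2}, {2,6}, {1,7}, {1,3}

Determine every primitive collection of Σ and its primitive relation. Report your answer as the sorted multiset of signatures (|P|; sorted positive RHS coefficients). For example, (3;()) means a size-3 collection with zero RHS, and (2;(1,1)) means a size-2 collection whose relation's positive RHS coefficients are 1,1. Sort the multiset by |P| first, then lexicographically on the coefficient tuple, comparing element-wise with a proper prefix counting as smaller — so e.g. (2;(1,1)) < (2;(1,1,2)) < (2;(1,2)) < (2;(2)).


14 minimal non-faces of Δ(Σ) (on 7 rays):

  {4,5}:  v_{4} + v_{5} = 0 ; sig = (2;())
  {6,7}:  v_{6} + v_{7} = 0 ; sig = (2;())
  {1,6}:  v_{1} + v_{6} = v_{3} ; sig = (2;(1))
  {2,5}:  v_{2} + v_{5} = v_{6} ; sig = (2;(1))
  {2,7}:  v_{2} + v_{7} = v_{4} ; sig = (2;(1))
  {3,5}:  v_{3} + v_{5} = v_{7} ; sig = (2;(1))
  {3,6}:  v_{3} + v_{6} = v_{4} ; sig = (2;(1))
  {3,7}:  v_{3} + v_{7} = v_{1} ; sig = (2;(1))
  {4,6}:  v_{4} + v_{6} = v_{2} ; sig = (2;(1))
  {4,7}:  v_{4} + v_{7} = v_{3} ; sig = (2;(1))
  {1,2}:  v_{1} + v_{2} = v_{3} + v_{4} ; sig = (2;(1,1))
  {1,4}:  v_{1} + v_{4} = 2·v_{3} ; sig = (2;(2))
  {1,5}:  v_{1} + v_{5} = 2·v_{7} ; sig = (2;(2))
  {2,3}:  v_{2} + v_{3} = 2·v_{4} ; sig = (2;(2))

Signatures (|P|; sorted positive RHS coefficients), sorted:
[(2;()), (2;()), (2;(1)), (2;(1)), (2;(1)), (2;(1)), (2;(1)), (2;(1)), (2;(1)), (2;(1)), (2;(1,1)), (2;(2)), (2;(2)), (2;(2))]


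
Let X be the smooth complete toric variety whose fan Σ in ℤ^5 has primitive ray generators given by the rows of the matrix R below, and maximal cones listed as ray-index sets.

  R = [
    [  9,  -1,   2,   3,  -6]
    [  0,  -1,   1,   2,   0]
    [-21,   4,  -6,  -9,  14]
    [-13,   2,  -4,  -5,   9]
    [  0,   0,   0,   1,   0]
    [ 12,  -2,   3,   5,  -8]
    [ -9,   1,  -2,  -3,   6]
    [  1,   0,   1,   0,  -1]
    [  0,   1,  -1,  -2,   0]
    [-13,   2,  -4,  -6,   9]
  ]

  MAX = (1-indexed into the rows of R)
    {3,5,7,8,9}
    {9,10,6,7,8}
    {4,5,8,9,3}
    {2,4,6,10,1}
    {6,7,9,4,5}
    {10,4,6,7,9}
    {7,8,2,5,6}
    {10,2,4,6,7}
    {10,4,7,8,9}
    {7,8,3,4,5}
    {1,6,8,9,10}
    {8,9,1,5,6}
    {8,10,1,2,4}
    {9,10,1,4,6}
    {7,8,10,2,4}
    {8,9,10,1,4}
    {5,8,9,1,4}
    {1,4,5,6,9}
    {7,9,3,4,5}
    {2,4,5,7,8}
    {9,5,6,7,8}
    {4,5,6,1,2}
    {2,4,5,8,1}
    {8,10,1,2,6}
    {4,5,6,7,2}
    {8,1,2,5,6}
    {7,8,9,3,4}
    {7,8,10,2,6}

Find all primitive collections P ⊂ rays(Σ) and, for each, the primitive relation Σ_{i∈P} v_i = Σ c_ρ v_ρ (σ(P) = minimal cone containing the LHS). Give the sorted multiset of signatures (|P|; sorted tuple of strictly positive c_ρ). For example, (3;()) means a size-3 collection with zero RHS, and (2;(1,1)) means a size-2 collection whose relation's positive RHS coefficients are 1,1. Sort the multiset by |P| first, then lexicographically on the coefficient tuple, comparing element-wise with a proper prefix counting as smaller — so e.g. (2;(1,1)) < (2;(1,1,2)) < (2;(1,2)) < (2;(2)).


|primitive collections| = 9. Relations:

  P={1,7}:  v_{1} + v_{7} = 0  →  sig = (2;())
  P={2,9}:  v_{2} + v_{9} = 0  →  sig = (2;())
  P={5,10}:  v_{5} + v_{10} = v_{4}  →  sig = (2;(1))
  P={3,6}:  v_{3} + v_{6} = v_{5} + v_{7} + v_{9}  →  sig = (2;(1,1,1))
  P={1,3}:  v_{1} + v_{3} = v_{4} + v_{5} + v_{8} + v_{9}  →  sig = (2;(1,1,1,1))
  P={2,3}:  v_{2} + v_{3} = v_{4} + v_{5} + v_{7} + v_{8}  →  sig = (2;(1,1,1,1))
  P={3,10}:  v_{3} + v_{10} = 2·v_{4} + v_{7} + v_{8} + v_{9}  →  sig = (2;(1,1,1,2))
  P={4,6,8}:  v_{4} + v_{6} + v_{8} = 0  →  sig = (3;())
  P={4,5,7,8,9}:  v_{4} + v_{5} + v_{7} + v_{8} + v_{9} = v_{3}  →  sig = (5;(1))

so the primitive-relation signature multiset is
[(2;()), (2;()), (2;(1)), (2;(1,1,1)), (2;(1,1,1,1)), (2;(1,1,1,1)), (2;(1,1,1,2)), (3;()), (5;(1))]


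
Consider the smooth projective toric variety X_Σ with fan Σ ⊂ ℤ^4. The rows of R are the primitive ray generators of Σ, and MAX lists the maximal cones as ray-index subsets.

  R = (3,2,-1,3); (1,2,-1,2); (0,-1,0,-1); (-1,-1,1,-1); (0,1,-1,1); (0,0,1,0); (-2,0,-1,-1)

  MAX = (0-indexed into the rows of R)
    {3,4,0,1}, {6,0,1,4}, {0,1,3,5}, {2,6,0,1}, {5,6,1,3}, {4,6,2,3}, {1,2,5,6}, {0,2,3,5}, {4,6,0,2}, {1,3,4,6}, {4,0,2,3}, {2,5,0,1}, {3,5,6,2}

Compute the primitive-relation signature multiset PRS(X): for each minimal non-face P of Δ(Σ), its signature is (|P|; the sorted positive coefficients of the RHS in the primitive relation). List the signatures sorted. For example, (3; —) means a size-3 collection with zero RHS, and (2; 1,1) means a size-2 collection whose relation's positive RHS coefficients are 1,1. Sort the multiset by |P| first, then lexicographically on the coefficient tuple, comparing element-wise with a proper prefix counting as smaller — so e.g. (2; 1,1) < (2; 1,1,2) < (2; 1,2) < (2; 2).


Primitive collections (5):

  • {4,5}:  v_{4} + v_{5} = v_{1} + v_{3} ; sig = (2; 1,1)
  • {1,2,3}:  v_{1} + v_{2} + v_{3} = 0 ; sig = (3; —)
  • {0,3,6}:  v_{0} + v_{3} + v_{6} = v_{4} ; sig = (3; 1)
  • {0,5,6}:  v_{0} + v_{5} + v_{6} = v_{1} ; sig = (3; 1)
  • {1,2,4}:  v_{1} + v_{2} + v_{4} = v_{0} + v_{6} ; sig = (3; 1,1)

Signatures (|P|; sorted positive RHS coefficients), sorted:
    (2; 1,1)
    (3; —)
    (3; 1)
    (3; 1)
    (3; 1,1)


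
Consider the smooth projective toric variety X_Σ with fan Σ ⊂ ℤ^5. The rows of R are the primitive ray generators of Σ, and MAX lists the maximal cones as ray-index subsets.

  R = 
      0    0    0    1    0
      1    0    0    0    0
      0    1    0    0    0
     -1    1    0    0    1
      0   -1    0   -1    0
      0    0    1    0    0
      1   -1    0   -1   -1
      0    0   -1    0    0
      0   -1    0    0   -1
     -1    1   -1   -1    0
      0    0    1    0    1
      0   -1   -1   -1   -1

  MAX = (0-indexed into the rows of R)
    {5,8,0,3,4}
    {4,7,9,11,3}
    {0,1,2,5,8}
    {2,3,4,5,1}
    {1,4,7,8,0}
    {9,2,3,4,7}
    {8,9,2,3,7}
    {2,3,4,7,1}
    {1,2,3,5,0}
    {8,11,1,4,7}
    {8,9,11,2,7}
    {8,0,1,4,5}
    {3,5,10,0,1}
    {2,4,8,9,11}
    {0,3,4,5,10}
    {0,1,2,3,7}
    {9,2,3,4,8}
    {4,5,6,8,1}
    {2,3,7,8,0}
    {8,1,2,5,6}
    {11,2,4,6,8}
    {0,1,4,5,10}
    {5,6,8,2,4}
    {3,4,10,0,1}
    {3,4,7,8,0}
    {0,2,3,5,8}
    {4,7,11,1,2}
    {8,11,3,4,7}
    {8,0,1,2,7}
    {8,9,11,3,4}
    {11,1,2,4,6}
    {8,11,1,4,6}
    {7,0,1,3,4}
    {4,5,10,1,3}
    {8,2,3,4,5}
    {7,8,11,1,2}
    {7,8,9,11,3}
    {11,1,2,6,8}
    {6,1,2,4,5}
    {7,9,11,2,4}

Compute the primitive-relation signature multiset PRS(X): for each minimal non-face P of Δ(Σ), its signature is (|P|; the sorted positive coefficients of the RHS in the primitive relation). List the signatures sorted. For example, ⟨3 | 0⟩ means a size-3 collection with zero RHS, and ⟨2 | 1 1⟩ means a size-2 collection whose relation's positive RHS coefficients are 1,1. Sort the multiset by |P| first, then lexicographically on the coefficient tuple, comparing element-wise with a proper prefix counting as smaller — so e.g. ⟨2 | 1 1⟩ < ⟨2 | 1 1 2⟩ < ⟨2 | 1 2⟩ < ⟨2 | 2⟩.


Primitive collections (24):

  {5,7}:  v_{5} + v_{7} = 0 — sig = ⟨2 | 0⟩
  {10,11}:  v_{10} + v_{11} = v_{4} — sig = ⟨2 | 1⟩
  {0,6}:  v_{0} + v_{6} = v_{1} + v_{8} — sig = ⟨2 | 1 1⟩
  {0,11}:  v_{0} + v_{11} = v_{7} + v_{8} — sig = ⟨2 | 1 1⟩
  {3,6}:  v_{3} + v_{6} = v_{2} + v_{4} — sig = ⟨2 | 1 1⟩
  {6,7}:  v_{6} + v_{7} = v_{1} + v_{11} — sig = ⟨2 | 1 1⟩
  {2,10}:  v_{2} + v_{10} = v_{1} + v_{3} + v_{5} — sig = ⟨2 | 1 1 1⟩
  {5,11}:  v_{5} + v_{11} = v_{2} + v_{4} + v_{8} — sig = ⟨2 | 1 1 1⟩
  {6,10}:  v_{6} + v_{10} = v_{1} + v_{4} + v_{5} — sig = ⟨2 | 1 1 1⟩
  {8,10}:  v_{8} + v_{10} = v_{0} + v_{4} + v_{5} — sig = ⟨2 | 1 1 1⟩
  {9,10}:  v_{9} + v_{10} = v_{2} + v_{3} + v_{4} — sig = ⟨2 | 1 1 1⟩
  {0,9}:  v_{0} + v_{9} = v_{2} + v_{3} + v_{7} + v_{8} — sig = ⟨2 | 1 1 1 1⟩
  {7,10}:  v_{7} + v_{10} = v_{0} + v_{1} + v_{3} + v_{4} — sig = ⟨2 | 1 1 1 1⟩
  {5,9}:  v_{5} + v_{9} = 2·v_{2} + v_{3} + v_{4} + v_{8} — sig = ⟨2 | 1 1 1 2⟩
  {1,9}:  v_{1} + v_{9} = 2·v_{2} + v_{4} + v_{7} — sig = ⟨2 | 1 1 2⟩
  {6,9}:  v_{6} + v_{9} = 2·v_{2} + v_{4} + v_{11} — sig = ⟨2 | 1 1 2⟩
  {0,2,4}:  v_{0} + v_{2} + v_{4} = 0 — sig = ⟨3 | 0⟩
  {1,3,8}:  v_{1} + v_{3} + v_{8} = 0 — sig = ⟨3 | 0⟩
  {2,3,11}:  v_{2} + v_{3} + v_{11} = v_{9} — sig = ⟨3 | 1⟩
  {1,3,11}:  v_{1} + v_{3} + v_{11} = v_{2} + v_{4} + v_{7} — sig = ⟨3 | 1 1 1⟩
  {1,2,4,8}:  v_{1} + v_{2} + v_{4} + v_{8} = v_{6} — sig = ⟨4 | 1⟩
  {2,4,7,8}:  v_{2} + v_{4} + v_{7} + v_{8} = v_{11} — sig = ⟨4 | 1⟩
  {4,7,8,9}:  v_{4} + v_{7} + v_{8} + v_{9} = v_{3} + 2·v_{11} — sig = ⟨4 | 1 2⟩
  {0,1,3,4,5}:  v_{0} + v_{1} + v_{3} + v_{4} + v_{5} = v_{10} — sig = ⟨5 | 1⟩

Signatures (|P|; sorted positive RHS coefficients), sorted:
{ ⟨2 | 0⟩,  ⟨2 | 1⟩,  ⟨2 | 1 1⟩ ×4,  ⟨2 | 1 1 1⟩ ×5,  ⟨2 | 1 1 1 1⟩ ×2,  ⟨2 | 1 1 1 2⟩,  ⟨2 | 1 1 2⟩ ×2,  ⟨3 | 0⟩ ×2,  ⟨3 | 1⟩,  ⟨3 | 1 1 1⟩,  ⟨4 | 1⟩ ×2,  ⟨4 | 1 2⟩,  ⟨5 | 1⟩ }
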